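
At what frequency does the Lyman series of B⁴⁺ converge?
8.22e+16 Hz

The series limit corresponds to the transition from n = ∞ to n = 1.
This is the highest energy (shortest wavelength) transition in the Lyman series.

E_∞ = 0 eV
E_1 = -13.6057 × 5² / 1² = -340.1425000 eV

Energy at series limit:
ΔE = E_∞ - E_1 = 0 - (-340.1425000) = 340.1425000 eV
E = 340.1425000 eV × (1.602177 × 10⁻¹⁹ J/eV) = 5.4497e-17 J
f = E/h = 5.4497e-17 J / (6.62607 × 10⁻³⁴ J·s) = 8.22e+16 Hz

This energy equals the ionization energy from the n = 1 state of B⁴⁺.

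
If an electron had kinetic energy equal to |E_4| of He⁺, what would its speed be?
1.09385e+06 m/s (or 0.3649% of c)

The binding energy at n = 4 for He⁺ is:
E_4 = -13.6057 × 2²/4² = -3.40142500 eV
|E_4| = 3.40142500 eV

Convert to Joules:
KE = 3.40142500 eV × (1.602177 × 10⁻¹⁹ J/eV) = 5.4496849e-19 J

Using KE = ½mv²:
v = √(2·KE/m_e)
v = √(2 × 5.4496849e-19 J / 9.10938 × 10⁻³¹ kg)
v = 1.09385e+06 m/s

This is approximately 0.3649% the speed of light.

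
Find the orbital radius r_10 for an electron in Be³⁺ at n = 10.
1.3229 nm (or 13.2294 Å)

The Bohr radius formula is:
r_n = n² a₀ / Z

where a₀ = 0.0529177 nm is the Bohr radius.

For Be³⁺ (Z = 4) at n = 10:
r_10 = 10² × 0.0529177 nm / 4
r_10 = 100 × 0.0529177 nm / 4
r_10 = 5.29177 nm / 4
r_10 = 1.3229 nm

The electron orbits at approximately 1.3229 nm from the nucleus.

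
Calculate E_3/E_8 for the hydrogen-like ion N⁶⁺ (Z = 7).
7.111

Using E_n = -13.6057 Z² / n² eV with Z = 7:

E_3 = -13.6057 × 7² / 3² = -666.6793 / 9 = -74.075477778 eV
E_8 = -13.6057 × 7² / 8² = -666.6793 / 64 = -10.416864063 eV

The ratio is:
E_3/E_8 = (-74.075477778) / (-10.416864063)
E_3/E_8 = (-666.6793/9) / (-666.6793/64)
E_3/E_8 = 64/9
E_3/E_8 = 7.111
(Note: the Z² factors cancel in the ratio.)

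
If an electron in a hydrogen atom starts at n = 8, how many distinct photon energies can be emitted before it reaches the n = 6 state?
3

The electron can occupy levels n = 6, 7, ..., 8 during de-excitation — that is m = 8 - 6 + 1 = 3 distinct levels.

The number of distinct spectral lines equals the number of ways to choose 2 of these m levels (each pair gives one possible emission transition):

Number of lines = m(m-1)/2 = 3×2/2 = 3

These correspond to all possible transitions between the 3 levels:
8 → 7, 8 → 6, 7 → 6

Each transition produces a photon with a unique energy (and thus wavelength). This count does not depend on Z.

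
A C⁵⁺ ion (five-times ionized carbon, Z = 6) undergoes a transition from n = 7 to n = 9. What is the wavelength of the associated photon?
313.9593 nm

First, find the transition energy using E_n = -13.6057 Z² / n² eV:
E_7 = -13.6057 × 6² / 7² = -9.99602449 eV
E_9 = -13.6057 × 6² / 9² = -6.04697778 eV

Photon energy: |ΔE| = |E_9 - E_7| = 3.94904671 eV

Convert to wavelength using E = hc/λ with hc = 1239.84 eV·nm:
λ = hc/E = 1239.84 eV·nm / 3.94904671 eV
λ = 313.9593 nm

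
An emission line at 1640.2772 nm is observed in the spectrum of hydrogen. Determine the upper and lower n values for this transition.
n = 12 → n = 4

First, find the photon energy from the wavelength (hc = 1239.84 eV·nm):
E = hc/λ = 1239.84 eV·nm / 1640.2772 nm = 0.75587224 eV

The energy levels of hydrogen satisfy E_n = -13.6057 / n² eV, so an emission n_i → n_f releases
ΔE = 13.6057 × (1/n_f² − 1/n_i²) eV.

Setting ΔE equal to the photon energy:
1/n_f² − 1/n_i² = 0.75587224 / 13.6057 = 0.055555557

Since 1/n_i² must be positive, we need 1/n_f² > 0.055555557, i.e. n_f ≤ 4. For each allowed n_f, solve n_i = (1/n_f² − 0.055555557)^(−1/2) and check whether it is a whole number:
  n_f = 1: 1/n_i² = 1.000000000 − 0.055555557 = 0.944444443 → n_i = 1.029  (not an integer) ✗
  n_f = 2: 1/n_i² = 0.250000000 − 0.055555557 = 0.194444443 → n_i = 2.268  (not an integer) ✗
  n_f = 3: 1/n_i² = 0.111111111 − 0.055555557 = 0.055555554 → n_i = 4.243  (not an integer) ✗
  n_f = 4: 1/n_i² = 0.062500000 − 0.055555557 = 0.006944443 → n_i = 12.000  → integer, n_i = 12 ✓

Only n_f = 4 gives an integer upper level, n_i = 12.

The transition is from n = 12 to n = 4 (emission).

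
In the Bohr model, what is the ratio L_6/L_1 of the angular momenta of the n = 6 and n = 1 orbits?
6.000000

In the Bohr model, L_n = nℏ, so the ratio is purely the ratio of quantum numbers:

L_6/L_1 = 6ℏ / 1ℏ = 6/1 = 6.000000

The angular momentum scales linearly with n.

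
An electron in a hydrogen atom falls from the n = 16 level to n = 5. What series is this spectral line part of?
Pfund series

The spectral series in hydrogen are named based on the final (lower) energy level:
- Lyman series: n_final = 1 (ultraviolet)
- Balmer series: n_final = 2 (visible/near-UV)
- Paschen series: n_final = 3 (infrared)
- Brackett series: n_final = 4 (infrared)
- Pfund series: n_final = 5 (far infrared)

Since this transition ends at n = 5, it belongs to the Pfund series.

For reference, this 16 → 5 line has photon energy
ΔE = 13.6057 eV × (1/5² - 1/16²) = 0.49108073438 eV,
corresponding to wavelength λ = hc/ΔE = 1239.84 eV·nm / 0.49108073438 eV = 2524.71725 nm in the far infrared region.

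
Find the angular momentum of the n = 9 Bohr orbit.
9.49115e-34 J·s (or 9ℏ)

In the Bohr model, angular momentum is quantized:
L = nℏ

where ℏ = h/(2π) = 1.0545718e-34 J·s

For n = 9:
L = 9 × 1.0545718e-34 J·s
L = 9.49115e-34 J·s

This can also be written as L = 9ℏ.
The angular momentum is an integer multiple of the reduced Planck constant.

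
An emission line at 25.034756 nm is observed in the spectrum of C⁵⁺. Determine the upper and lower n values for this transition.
n = 10 → n = 3

First, find the photon energy from the wavelength (hc = 1239.84 eV·nm):
E = hc/λ = 1239.84 eV·nm / 25.034756 nm = 49.524749 eV

The energy levels of C⁵⁺ satisfy E_n = -13.6057 × 6² / n² eV, so an emission n_i → n_f releases
ΔE = 13.6057 × 6² × (1/n_f² − 1/n_i²) eV.

Setting ΔE equal to the photon energy:
1/n_f² − 1/n_i² = 49.524749 / (13.6057 × 6²) = 0.10111111

Since 1/n_i² must be positive, we need 1/n_f² > 0.10111111, i.e. n_f ≤ 3. For each allowed n_f, solve n_i = (1/n_f² − 0.10111111)^(−1/2) and check whether it is a whole number:
  n_f = 1: 1/n_i² = 1.00000000 − 0.10111111 = 0.89888889 → n_i = 1.055  (not an integer) ✗
  n_f = 2: 1/n_i² = 0.25000000 − 0.10111111 = 0.14888889 → n_i = 2.592  (not an integer) ✗
  n_f = 3: 1/n_i² = 0.11111111 − 0.10111111 = 0.01000000 → n_i = 10.000  → integer, n_i = 10 ✓

Only n_f = 3 gives an integer upper level, n_i = 10.

The transition is from n = 10 to n = 3 (emission).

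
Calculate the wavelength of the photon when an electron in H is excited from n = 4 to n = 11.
1680.19933 nm

First, find the transition energy using E_n = -13.6057 / n² eV:
E_4 = -13.6057 / 4² = -0.85035625000 eV
E_11 = -13.6057 / 11² = -0.11244380165 eV

Photon energy: |ΔE| = |E_11 - E_4| = 0.73791244835 eV

Convert to wavelength using E = hc/λ with hc = 1239.84 eV·nm:
λ = hc/E = 1239.84 eV·nm / 0.73791244835 eV
λ = 1680.19933 nm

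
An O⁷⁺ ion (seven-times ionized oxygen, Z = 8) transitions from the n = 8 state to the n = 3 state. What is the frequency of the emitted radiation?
2.0105e+16 Hz

First, find the transition energy:
E_8 = -13.6057 × 8² / 8² = -13.6057000 eV
E_3 = -13.6057 × 8² / 3² = -96.7516444 eV
|ΔE| = |E_3 - E_8| = 83.1459444 eV

Convert to Joules: E = 83.1459444 eV × (1.602177 × 10⁻¹⁹ J/eV) = 1.332145e-17 J

Using E = hf:
f = E/h = 1.332145e-17 J / (6.62607 × 10⁻³⁴ J·s)
f = 2.0105e+16 Hz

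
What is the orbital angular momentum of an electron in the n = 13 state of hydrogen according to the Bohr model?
1.3709e-33 J·s (or 13ℏ)

In the Bohr model, angular momentum is quantized:
L = nℏ

where ℏ = h/(2π) = 1.054572e-34 J·s

For n = 13:
L = 13 × 1.054572e-34 J·s
L = 1.3709e-33 J·s

This can also be written as L = 13ℏ.
The angular momentum is an integer multiple of the reduced Planck constant.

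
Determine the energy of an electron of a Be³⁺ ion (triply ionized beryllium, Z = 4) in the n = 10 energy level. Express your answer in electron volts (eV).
-2.18 eV

The energy levels of a hydrogen-like atom are given by:
E_n = -13.6057 Z² / n² eV  (with Z = 4 for Be³⁺)

For n = 10:
E_10 = -13.6057 × 4² / 10²
E_10 = -13.6057 × 16 / 100
E_10 = -2.18 eV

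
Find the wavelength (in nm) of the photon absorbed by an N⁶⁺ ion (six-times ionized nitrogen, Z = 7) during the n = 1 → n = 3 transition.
2.092190 nm

First, find the transition energy using E_n = -13.6057 Z² / n² eV:
E_1 = -13.6057 × 7² / 1² = -666.67930000 eV
E_3 = -13.6057 × 7² / 3² = -74.07547778 eV

Photon energy: |ΔE| = |E_3 - E_1| = 592.60382222 eV

Convert to wavelength using E = hc/λ with hc = 1239.84 eV·nm:
λ = hc/E = 1239.84 eV·nm / 592.60382222 eV
λ = 2.092190 nm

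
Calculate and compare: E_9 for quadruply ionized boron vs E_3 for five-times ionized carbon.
C⁵⁺ at n = 3 (E = -54.4228 eV)

Using E_n = -13.6057 Z² / n² eV:

B⁴⁺ (Z = 5) at n = 9:
E = -13.6057 × 5² / 9² = -13.6057 × 25 / 81 = -4.1992901 eV

C⁵⁺ (Z = 6) at n = 3:
E = -13.6057 × 6² / 3² = -13.6057 × 36 / 9 = -54.4228000 eV

Since -54.4228000 eV < -4.1992901 eV,
C⁵⁺ at n = 3 is more tightly bound (requires more energy to ionize).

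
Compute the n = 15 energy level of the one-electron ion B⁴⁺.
-1.511744 eV

For hydrogen-like ions, the energy levels scale with Z²:
E_n = -13.6057 Z² / n² eV

For B⁴⁺ (Z = 5) at n = 15:
E_15 = -13.6057 × 5² / 15²
E_15 = -13.6057 × 25 / 225
E_15 = -340.1425 / 225
E_15 = -1.511744 eV

The energy is 25 times more negative than hydrogen at the same n due to the stronger nuclear charge.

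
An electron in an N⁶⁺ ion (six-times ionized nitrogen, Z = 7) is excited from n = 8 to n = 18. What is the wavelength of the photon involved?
148.3202 nm

First, find the transition energy using E_n = -13.6057 Z² / n² eV:
E_8 = -13.6057 × 7² / 8² = -10.41686406 eV
E_18 = -13.6057 × 7² / 18² = -2.05765216 eV

Photon energy: |ΔE| = |E_18 - E_8| = 8.35921190 eV

Convert to wavelength using E = hc/λ with hc = 1239.84 eV·nm:
λ = hc/E = 1239.84 eV·nm / 8.35921190 eV
λ = 148.3202 nm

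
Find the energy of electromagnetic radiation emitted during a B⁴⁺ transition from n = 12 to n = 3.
35.43 eV

The energy levels are E_n = -13.6057 Z² eV / n².

Energy at n = 12: E_12 = -13.6057 × 5² / 12² = -2.36210 eV
Energy at n = 3: E_3 = -13.6057 × 5² / 3² = -37.79361 eV

For emission (electron falling to lower state), the photon energy is:
E_photon = E_12 - E_3 = |-2.36210 - (-37.79361)|
E_photon = 35.43 eV

This energy is carried away by the emitted photon.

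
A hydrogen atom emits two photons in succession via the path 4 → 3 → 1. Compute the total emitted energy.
12.76 eV

The energy levels of hydrogen are E_n = -13.6057 / n² eV.

First transition (4 → 3):
ΔE₁ = |E_3 - E_4|
ΔE₁ = |-1.51174444 - (-0.85035625)| = 0.66139 eV

Second transition (3 → 1):
ΔE₂ = |E_1 - E_3|
ΔE₂ = |-13.60570000 - (-1.51174444)| = 12.09396 eV

Total energy released:
E_total = ΔE₁ + ΔE₂ = 0.66139 + 12.09396 = 12.76 eV

Note: This equals the direct transition 4 → 1: 12.76 eV ✓
Energy is conserved regardless of the path taken.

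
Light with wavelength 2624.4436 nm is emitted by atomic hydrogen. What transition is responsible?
n = 6 → n = 4

First, find the photon energy from the wavelength (hc = 1239.84 eV·nm):
E = hc/λ = 1239.84 eV·nm / 2624.4436 nm = 0.47242014 eV

The energy levels of hydrogen satisfy E_n = -13.6057 / n² eV, so an emission n_i → n_f releases
ΔE = 13.6057 × (1/n_f² − 1/n_i²) eV.

Setting ΔE equal to the photon energy:
1/n_f² − 1/n_i² = 0.47242014 / 13.6057 = 0.034722222

Since 1/n_i² must be positive, we need 1/n_f² > 0.034722222, i.e. n_f ≤ 5. For each allowed n_f, solve n_i = (1/n_f² − 0.034722222)^(−1/2) and check whether it is a whole number:
  n_f = 1: 1/n_i² = 1.000000000 − 0.034722222 = 0.965277778 → n_i = 1.018  (not an integer) ✗
  n_f = 2: 1/n_i² = 0.250000000 − 0.034722222 = 0.215277778 → n_i = 2.155  (not an integer) ✗
  n_f = 3: 1/n_i² = 0.111111111 − 0.034722222 = 0.076388889 → n_i = 3.618  (not an integer) ✗
  n_f = 4: 1/n_i² = 0.062500000 − 0.034722222 = 0.027777778 → n_i = 6.000  → integer, n_i = 6 ✓
  n_f = 5: 1/n_i² = 0.040000000 − 0.034722222 = 0.005277778 → n_i = 13.765  (not an integer) ✗

Only n_f = 4 gives an integer upper level, n_i = 6.

The transition is from n = 6 to n = 4 (emission).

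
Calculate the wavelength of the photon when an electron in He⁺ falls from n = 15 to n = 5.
640.73330 nm

First, find the transition energy using E_n = -13.6057 Z² / n² eV:
E_15 = -13.6057 × 2² / 15² = -0.241879111 eV
E_5 = -13.6057 × 2² / 5² = -2.176912000 eV

Photon energy: |ΔE| = |E_5 - E_15| = 1.935032889 eV

Convert to wavelength using E = hc/λ with hc = 1239.84 eV·nm:
λ = hc/E = 1239.84 eV·nm / 1.935032889 eV
λ = 640.73330 nm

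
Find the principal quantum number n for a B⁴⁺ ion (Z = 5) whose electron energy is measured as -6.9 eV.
n = 7

The exact energy levels follow E_n = -13.6057 Z² / n² eV with Z = 5.

The measured value (-6.9 eV) is reported to only 2 significant figures, so we must test candidate n values and see which one matches to that precision.

Candidate energies:
  n = 5:  E = -13.6057 × 5² / 5² = -13.60570 eV
  n = 6:  E = -13.6057 × 5² / 6² = -9.44840 eV
  n = 7:  E = -13.6057 × 5² / 7² = -6.94168 eV  ← matches
  n = 8:  E = -13.6057 × 5² / 8² = -5.31473 eV
  n = 9:  E = -13.6057 × 5² / 9² = -4.19929 eV

Checking against the measurement of -6.9 eV (2 sig figs), only n = 7 agrees:
E_7 = -6.94168 eV, which rounds to -6.9 eV ✓

Therefore n = 7.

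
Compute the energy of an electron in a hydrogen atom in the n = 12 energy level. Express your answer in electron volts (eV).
-0.094 eV

The energy levels of a hydrogen-like atom are given by:
E_n = -13.6057 eV / n²

For n = 12:
E_12 = -13.6057 eV / 12²
E_12 = -13.6057 eV / 144
E_12 = -0.094 eV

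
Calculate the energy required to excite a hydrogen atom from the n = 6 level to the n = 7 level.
0.100 eV

The energy levels of a hydrogen-like atom are E_n = -13.6057 eV / n².

Energy at n = 6: E_6 = -13.6057 / 6² = -0.377936 eV
Energy at n = 7: E_7 = -13.6057 / 7² = -0.277667 eV

The excitation energy is the difference:
ΔE = E_7 - E_6
ΔE = -0.277667 - (-0.377936)
ΔE = 0.100 eV

Since this is positive, energy must be absorbed (photon absorption).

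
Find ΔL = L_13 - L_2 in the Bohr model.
1.16e-33 J·s (or 11ℏ)

In the Bohr model, L_n = nℏ where ℏ = 1.0546e-34 J·s.

L_13 = 13ℏ = 1.3710e-33 J·s
L_2 = 2ℏ = 2.1092e-34 J·s

ΔL = L_13 - L_2 = (13 - 2)ℏ = 11ℏ
ΔL = 11 × 1.0546e-34 J·s = 1.16e-33 J·s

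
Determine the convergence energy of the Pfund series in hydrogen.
0.544 eV

The series limit corresponds to the transition from n = ∞ to n = 5.
This is the highest energy (shortest wavelength) transition in the Pfund series.

E_∞ = 0 eV
E_5 = -13.6057 / 5² = -0.544 eV

Energy at series limit:
ΔE = E_∞ - E_5 = 0 - (-0.544) = 0.544 eV

This energy equals the ionization energy from the n = 5 state of hydrogen.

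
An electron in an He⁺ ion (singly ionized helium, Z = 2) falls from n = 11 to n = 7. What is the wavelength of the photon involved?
1876.00 nm

First, find the transition energy using E_n = -13.6057 Z² / n² eV:
E_11 = -13.6057 × 2² / 11² = -0.44977521 eV
E_7 = -13.6057 × 2² / 7² = -1.11066939 eV

Photon energy: |ΔE| = |E_7 - E_11| = 0.66089418 eV

Convert to wavelength using E = hc/λ with hc = 1239.84 eV·nm:
λ = hc/E = 1239.84 eV·nm / 0.66089418 eV
λ = 1876.00 nm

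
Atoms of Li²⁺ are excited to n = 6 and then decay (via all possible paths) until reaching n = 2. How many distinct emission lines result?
10

The electron can occupy levels n = 2, 3, ..., 6 during de-excitation — that is m = 6 - 2 + 1 = 5 distinct levels.

The number of distinct spectral lines equals the number of ways to choose 2 of these m levels (each pair gives one possible emission transition):

Number of lines = m(m-1)/2 = 5×4/2 = 10

These correspond to all possible transitions between the 5 levels:
6 → 5, 6 → 4, 6 → 3, 6 → 2, 5 → 4, 5 → 3, 5 → 2, 4 → 3...

Each transition produces a photon with a unique energy (and thus wavelength). This count does not depend on Z.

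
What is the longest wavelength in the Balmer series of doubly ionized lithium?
72.901 nm

The longest wavelength corresponds to the smallest energy transition in the series.
The Balmer series has all transitions ending at n_f = 2.

For Li²⁺ (Z = 3), the first line (α-line) is the jump from n = 3 to n = 2:
E_3 = -13.6057 × 3² / 3² = -13.60570 eV
E_2 = -13.6057 × 3² / 2² = -30.61283 eV
ΔE = E_3 - E_2 = 17.00713 eV

λ = hc/E = 1239.84 eV·nm / 17.00713 eV
λ = 72.901 nm

This is the α-line of the Balmer series in Li²⁺.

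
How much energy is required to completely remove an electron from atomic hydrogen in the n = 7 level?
0.28 eV

The ionization energy is the energy needed to remove the electron completely (n → ∞).

For hydrogen, E_n = -13.6057 eV / n².

At n = 7: E_7 = -13.6057 / 7² = -0.27767 eV
At n = ∞: E_∞ = 0 eV

Ionization energy = E_∞ - E_7 = 0 - (-0.27767) = 0.27767 eV
Ionization energy ≈ 0.28 eV

This is also called the binding energy of the electron in state n = 7.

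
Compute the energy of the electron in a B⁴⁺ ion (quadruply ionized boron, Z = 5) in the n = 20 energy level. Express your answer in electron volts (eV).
-0.850 eV

The energy levels of a hydrogen-like atom are given by:
E_n = -13.6057 Z² / n² eV  (with Z = 5 for B⁴⁺)

For n = 20:
E_20 = -13.6057 × 5² / 20²
E_20 = -13.6057 × 25 / 400
E_20 = -0.850 eV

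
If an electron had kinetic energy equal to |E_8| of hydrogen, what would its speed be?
2.73e+05 m/s (or 0.09122% of c)

The binding energy at n = 8 for hydrogen is:
E_8 = -13.6057/8² = -0.2125891 eV
|E_8| = 0.2125891 eV

Convert to Joules:
KE = 0.2125891 eV × (1.602177 × 10⁻¹⁹ J/eV) = 3.4061e-20 J

Using KE = ½mv²:
v = √(2·KE/m_e)
v = √(2 × 3.4061e-20 J / 9.10938 × 10⁻³¹ kg)
v = 2.73e+05 m/s

This is approximately 0.09122% the speed of light.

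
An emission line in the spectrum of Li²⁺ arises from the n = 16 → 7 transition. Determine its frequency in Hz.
4.88599e+14 Hz

First, find the transition energy:
E_16 = -13.6057 × 3² / 16² = -0.47832539 eV
E_7 = -13.6057 × 3² / 7² = -2.49900612 eV
|ΔE| = |E_7 - E_16| = 2.02068073 eV

Convert to Joules: E = 2.02068073 eV × (1.602177 × 10⁻¹⁹ J/eV) = 3.2374882e-19 J

Using E = hf:
f = E/h = 3.2374882e-19 J / (6.62607 × 10⁻³⁴ J·s)
f = 4.88599e+14 Hz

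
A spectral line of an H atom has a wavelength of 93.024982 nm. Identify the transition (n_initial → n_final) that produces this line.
n = 7 → n = 1

First, find the photon energy from the wavelength (hc = 1239.84 eV·nm):
E = hc/λ = 1239.84 eV·nm / 93.024982 nm = 13.328033 eV

The energy levels of hydrogen satisfy E_n = -13.6057 / n² eV, so an emission n_i → n_f releases
ΔE = 13.6057 × (1/n_f² − 1/n_i²) eV.

Setting ΔE equal to the photon energy:
1/n_f² − 1/n_i² = 13.328033 / 13.6057 = 0.97959186

Since 1/n_i² must be positive, we need 1/n_f² > 0.97959186, i.e. n_f ≤ 1. For each allowed n_f, solve n_i = (1/n_f² − 0.97959186)^(−1/2) and check whether it is a whole number:
  n_f = 1: 1/n_i² = 1.00000000 − 0.97959186 = 0.02040814 → n_i = 7.000  → integer, n_i = 7 ✓

Only n_f = 1 gives an integer upper level, n_i = 7.

The transition is from n = 7 to n = 1 (emission).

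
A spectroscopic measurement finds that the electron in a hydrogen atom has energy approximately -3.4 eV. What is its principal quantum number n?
n = 2

The exact energy levels follow E_n = -13.6057 eV / n².

The measured value (-3.4 eV) is reported to only 2 significant figures, so we must test candidate n values and see which one matches to that precision.

Candidate energies:
  n = 1:  E = -13.6057/1² = -13.60570 eV
  n = 2:  E = -13.6057/2² = -3.40143 eV  ← matches
  n = 3:  E = -13.6057/3² = -1.51174 eV
  n = 4:  E = -13.6057/4² = -0.85036 eV

Checking against the measurement of -3.4 eV (2 sig figs), only n = 2 agrees:
E_2 = -3.40143 eV, which rounds to -3.4 eV ✓

Therefore n = 2.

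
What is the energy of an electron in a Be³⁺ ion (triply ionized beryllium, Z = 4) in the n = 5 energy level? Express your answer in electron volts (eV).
-8.707648 eV

The energy levels of a hydrogen-like atom are given by:
E_n = -13.6057 Z² / n² eV  (with Z = 4 for Be³⁺)

For n = 5:
E_5 = -13.6057 × 4² / 5²
E_5 = -13.6057 × 16 / 25
E_5 = -8.707648 eV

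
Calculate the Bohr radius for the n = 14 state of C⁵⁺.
1.728646 nm (or 17.286456 Å)

The Bohr radius formula is:
r_n = n² a₀ / Z

where a₀ = 0.052917721 nm is the Bohr radius.

For C⁵⁺ (Z = 6) at n = 14:
r_14 = 14² × 0.052917721 nm / 6
r_14 = 196 × 0.052917721 nm / 6
r_14 = 10.3718733 nm / 6
r_14 = 1.728646 nm

The electron orbits at approximately 1.728646 nm from the nucleus.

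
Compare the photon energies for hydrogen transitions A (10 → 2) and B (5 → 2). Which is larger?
10 → 2

Calculate the energy for each transition:

Transition 10 → 2:
ΔE₁ = |E_2 - E_10| = |-13.6057/2² - (-13.6057/10²)|
ΔE₁ = |-3.401425000 - (-0.136057000)| = 3.265368 eV

Transition 5 → 2:
ΔE₂ = |E_2 - E_5| = |-13.6057/2² - (-13.6057/5²)|
ΔE₂ = |-3.401425000 - (-0.544228000)| = 2.857197 eV

Since 3.265368 eV > 2.857197 eV, the transition 10 → 2 emits the more energetic photon.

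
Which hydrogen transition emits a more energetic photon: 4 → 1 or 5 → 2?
4 → 1

Calculate the energy for each transition:

Transition 4 → 1:
ΔE₁ = |E_1 - E_4| = |-13.6057/1² - (-13.6057/4²)|
ΔE₁ = |-13.605700000000 - (-0.850356250000)| = 12.755343750 eV

Transition 5 → 2:
ΔE₂ = |E_2 - E_5| = |-13.6057/2² - (-13.6057/5²)|
ΔE₂ = |-3.401425000000 - (-0.544228000000)| = 2.857197000 eV

Since 12.755343750 eV > 2.857197000 eV, the transition 4 → 1 emits the more energetic photon.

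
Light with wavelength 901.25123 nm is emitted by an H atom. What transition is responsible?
n = 10 → n = 3

First, find the photon energy from the wavelength (hc = 1239.84 eV·nm):
E = hc/λ = 1239.84 eV·nm / 901.25123 nm = 1.3756874 eV

The energy levels of hydrogen satisfy E_n = -13.6057 / n² eV, so an emission n_i → n_f releases
ΔE = 13.6057 × (1/n_f² − 1/n_i²) eV.

Setting ΔE equal to the photon energy:
1/n_f² − 1/n_i² = 1.3756874 / 13.6057 = 0.10111111

Since 1/n_i² must be positive, we need 1/n_f² > 0.10111111, i.e. n_f ≤ 3. For each allowed n_f, solve n_i = (1/n_f² − 0.10111111)^(−1/2) and check whether it is a whole number:
  n_f = 1: 1/n_i² = 1.00000000 − 0.10111111 = 0.89888889 → n_i = 1.055  (not an integer) ✗
  n_f = 2: 1/n_i² = 0.25000000 − 0.10111111 = 0.14888889 → n_i = 2.592  (not an integer) ✗
  n_f = 3: 1/n_i² = 0.11111111 − 0.10111111 = 0.01000000 → n_i = 10.000  → integer, n_i = 10 ✓

Only n_f = 3 gives an integer upper level, n_i = 10.

The transition is from n = 10 to n = 3 (emission).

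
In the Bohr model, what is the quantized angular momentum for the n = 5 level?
5.27e-34 J·s (or 5ℏ)

In the Bohr model, angular momentum is quantized:
L = nℏ

where ℏ = h/(2π) = 1.0546e-34 J·s

For n = 5:
L = 5 × 1.0546e-34 J·s
L = 5.27e-34 J·s

This can also be written as L = 5ℏ.
The angular momentum is an integer multiple of the reduced Planck constant.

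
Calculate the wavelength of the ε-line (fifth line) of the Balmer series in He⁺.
99.2266 nm

The lines of a series are numbered from the longest wavelength (smallest ΔE) outward; the fifth line is the transition from n = n_f + 5 to n_f.
The Balmer series has all transitions ending at n_f = 2.

For He⁺ (Z = 2), the fifth line (ε-line) is the jump from n = 7 to n = 2:
E_7 = -13.6057 × 2² / 7² = -1.110669 eV
E_2 = -13.6057 × 2² / 2² = -13.605700 eV
ΔE = E_7 - E_2 = 12.495031 eV

λ = hc/E = 1239.84 eV·nm / 12.495031 eV
λ = 99.2266 nm

This is the ε-line of the Balmer series in He⁺.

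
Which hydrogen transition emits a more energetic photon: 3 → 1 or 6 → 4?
3 → 1

Calculate the energy for each transition:

Transition 3 → 1:
ΔE₁ = |E_1 - E_3| = |-13.6057/1² - (-13.6057/3²)|
ΔE₁ = |-13.6057000000 - (-1.5117444444)| = 12.0939556 eV

Transition 6 → 4:
ΔE₂ = |E_4 - E_6| = |-13.6057/4² - (-13.6057/6²)|
ΔE₂ = |-0.8503562500 - (-0.3779361111)| = 0.4724201 eV

Since 12.0939556 eV > 0.4724201 eV, the transition 3 → 1 emits the more energetic photon.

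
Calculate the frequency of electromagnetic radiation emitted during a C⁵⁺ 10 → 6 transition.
2.11e+15 Hz

First, find the transition energy:
E_10 = -13.6057 × 6² / 10² = -4.898052 eV
E_6 = -13.6057 × 6² / 6² = -13.605700 eV
|ΔE| = |E_6 - E_10| = 8.707648 eV

Convert to Joules: E = 8.707648 eV × (1.602177 × 10⁻¹⁹ J/eV) = 1.3951e-18 J

Using E = hf:
f = E/h = 1.3951e-18 J / (6.62607 × 10⁻³⁴ J·s)
f = 2.11e+15 Hz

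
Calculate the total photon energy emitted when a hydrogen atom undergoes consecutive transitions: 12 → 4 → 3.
1.417260 eV

The energy levels of hydrogen are E_n = -13.6057 / n² eV.

First transition (12 → 4):
ΔE₁ = |E_4 - E_12|
ΔE₁ = |-0.850356250000 - (-0.094484027778)| = 0.755872222 eV

Second transition (4 → 3):
ΔE₂ = |E_3 - E_4|
ΔE₂ = |-1.511744444444 - (-0.850356250000)| = 0.661388194 eV

Total energy released:
E_total = ΔE₁ + ΔE₂ = 0.755872222 + 0.661388194 = 1.417260 eV

Note: This equals the direct transition 12 → 3: 1.417260 eV ✓
Energy is conserved regardless of the path taken.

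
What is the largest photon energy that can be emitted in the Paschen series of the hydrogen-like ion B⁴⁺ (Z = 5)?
37.794 eV

The series limit corresponds to the transition from n = ∞ to n = 3.
This is the highest energy (shortest wavelength) transition in the Paschen series.

E_∞ = 0 eV
E_3 = -13.6057 × 5² / 3² = -37.794 eV

Energy at series limit:
ΔE = E_∞ - E_3 = 0 - (-37.794) = 37.794 eV

This energy equals the ionization energy from the n = 3 state of B⁴⁺.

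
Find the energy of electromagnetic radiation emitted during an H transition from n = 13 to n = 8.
0.132082 eV

The energy levels are E_n = -13.6057 eV / n².

Energy at n = 13: E_13 = -13.6057 / 13² = -0.080507101 eV
Energy at n = 8: E_8 = -13.6057 / 8² = -0.212589063 eV

For emission (electron falling to lower state), the photon energy is:
E_photon = E_13 - E_8 = |-0.080507101 - (-0.212589063)|
E_photon = 0.132082 eV

This energy is carried away by the emitted photon.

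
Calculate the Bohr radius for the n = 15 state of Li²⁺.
3.96883 nm (or 39.68829 Å)

The Bohr radius formula is:
r_n = n² a₀ / Z

where a₀ = 0.05291772 nm is the Bohr radius.

For Li²⁺ (Z = 3) at n = 15:
r_15 = 15² × 0.05291772 nm / 3
r_15 = 225 × 0.05291772 nm / 3
r_15 = 11.906487 nm / 3
r_15 = 3.96883 nm

The electron orbits at approximately 3.96883 nm from the nucleus.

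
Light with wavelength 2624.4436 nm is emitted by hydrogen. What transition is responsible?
n = 6 → n = 4

First, find the photon energy from the wavelength (hc = 1239.84 eV·nm):
E = hc/λ = 1239.84 eV·nm / 2624.4436 nm = 0.47242014 eV

The energy levels of hydrogen satisfy E_n = -13.6057 / n² eV, so an emission n_i → n_f releases
ΔE = 13.6057 × (1/n_f² − 1/n_i²) eV.

Setting ΔE equal to the photon energy:
1/n_f² − 1/n_i² = 0.47242014 / 13.6057 = 0.034722222

Since 1/n_i² must be positive, we need 1/n_f² > 0.034722222, i.e. n_f ≤ 5. For each allowed n_f, solve n_i = (1/n_f² − 0.034722222)^(−1/2) and check whether it is a whole number:
  n_f = 1: 1/n_i² = 1.000000000 − 0.034722222 = 0.965277778 → n_i = 1.018  (not an integer) ✗
  n_f = 2: 1/n_i² = 0.250000000 − 0.034722222 = 0.215277778 → n_i = 2.155  (not an integer) ✗
  n_f = 3: 1/n_i² = 0.111111111 − 0.034722222 = 0.076388889 → n_i = 3.618  (not an integer) ✗
  n_f = 4: 1/n_i² = 0.062500000 − 0.034722222 = 0.027777778 → n_i = 6.000  → integer, n_i = 6 ✓
  n_f = 5: 1/n_i² = 0.040000000 − 0.034722222 = 0.005277778 → n_i = 13.765  (not an integer) ✗

Only n_f = 4 gives an integer upper level, n_i = 6.

The transition is from n = 6 to n = 4 (emission).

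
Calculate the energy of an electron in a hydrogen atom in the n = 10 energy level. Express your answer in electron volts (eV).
-0.13606 eV

The energy levels of a hydrogen-like atom are given by:
E_n = -13.6057 eV / n²

For n = 10:
E_10 = -13.6057 eV / 10²
E_10 = -13.6057 eV / 100
E_10 = -0.13606 eV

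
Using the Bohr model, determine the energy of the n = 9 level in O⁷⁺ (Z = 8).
-10.75018 eV

For hydrogen-like ions, the energy levels scale with Z²:
E_n = -13.6057 Z² / n² eV

For O⁷⁺ (Z = 8) at n = 9:
E_9 = -13.6057 × 8² / 9²
E_9 = -13.6057 × 64 / 81
E_9 = -870.7648 / 81
E_9 = -10.75018 eV

The energy is 64 times more negative than hydrogen at the same n due to the stronger nuclear charge.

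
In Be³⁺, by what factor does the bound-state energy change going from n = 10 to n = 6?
2.778

Using E_n = -13.6057 Z² / n² eV with Z = 4:

E_6 = -13.6057 × 4² / 6² = -217.6912 / 36 = -6.046977778 eV
E_10 = -13.6057 × 4² / 10² = -217.6912 / 100 = -2.176912000 eV

The ratio is:
E_6/E_10 = (-6.046977778) / (-2.176912000)
E_6/E_10 = (-217.6912/36) / (-217.6912/100)
E_6/E_10 = 100/36
E_6/E_10 = 2.778
(Note: the Z² factors cancel in the ratio.)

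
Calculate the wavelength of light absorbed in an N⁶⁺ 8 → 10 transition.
330.618 nm

First, find the transition energy using E_n = -13.6057 Z² / n² eV:
E_8 = -13.6057 × 7² / 8² = -10.4168641 eV
E_10 = -13.6057 × 7² / 10² = -6.6667930 eV

Photon energy: |ΔE| = |E_10 - E_8| = 3.7500711 eV

Convert to wavelength using E = hc/λ with hc = 1239.84 eV·nm:
λ = hc/E = 1239.84 eV·nm / 3.7500711 eV
λ = 330.618 nm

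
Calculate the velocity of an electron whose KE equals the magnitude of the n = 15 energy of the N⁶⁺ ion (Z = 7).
1.0209e+06 m/s (or 0.3405% of c)

The binding energy at n = 15 for N⁶⁺ is:
E_15 = -13.6057 × 7²/15² = -2.9630191 eV
|E_15| = 2.9630191 eV

Convert to Joules:
KE = 2.9630191 eV × (1.602177 × 10⁻¹⁹ J/eV) = 4.747281e-19 J

Using KE = ½mv²:
v = √(2·KE/m_e)
v = √(2 × 4.747281e-19 J / 9.10938 × 10⁻³¹ kg)
v = 1.0209e+06 m/s

This is approximately 0.3405% the speed of light.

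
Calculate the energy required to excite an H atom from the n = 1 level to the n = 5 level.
13.061 eV

The energy levels of a hydrogen-like atom are E_n = -13.6057 eV / n².

Energy at n = 1: E_1 = -13.6057 / 1² = -13.605700 eV
Energy at n = 5: E_5 = -13.6057 / 5² = -0.544228 eV

The excitation energy is the difference:
ΔE = E_5 - E_1
ΔE = -0.544228 - (-13.605700)
ΔE = 13.061 eV

Since this is positive, energy must be absorbed (photon absorption).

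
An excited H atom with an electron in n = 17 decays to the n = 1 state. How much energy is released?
13.5586 eV

The energy levels are E_n = -13.6057 eV / n².

Energy at n = 17: E_17 = -13.6057 / 17² = -0.0470785 eV
Energy at n = 1: E_1 = -13.6057 / 1² = -13.6057000 eV

For emission (electron falling to lower state), the photon energy is:
E_photon = E_17 - E_1 = |-0.0470785 - (-13.6057000)|
E_photon = 13.5586 eV

This energy is carried away by the emitted photon.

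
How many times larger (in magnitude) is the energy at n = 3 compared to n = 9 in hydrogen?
9.000000

Using E_n = -13.6057 Z² / n² eV with Z = 1:

E_3 = -13.6057 / 3² = -13.6057 / 9 = -1.511744444444 eV
E_9 = -13.6057 / 9² = -13.6057 / 81 = -0.167971604938 eV

The ratio is:
E_3/E_9 = (-1.511744444444) / (-0.167971604938)
E_3/E_9 = (-13.6057/9) / (-13.6057/81)
E_3/E_9 = 81/9
E_3/E_9 = 9.000000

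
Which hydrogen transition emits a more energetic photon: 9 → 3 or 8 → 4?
9 → 3

Calculate the energy for each transition:

Transition 9 → 3:
ΔE₁ = |E_3 - E_9| = |-13.6057/3² - (-13.6057/9²)|
ΔE₁ = |-1.5117444444 - (-0.1679716049)| = 1.3437728 eV

Transition 8 → 4:
ΔE₂ = |E_4 - E_8| = |-13.6057/4² - (-13.6057/8²)|
ΔE₂ = |-0.8503562500 - (-0.2125890625)| = 0.6377672 eV

Since 1.3437728 eV > 0.6377672 eV, the transition 9 → 3 emits the more energetic photon.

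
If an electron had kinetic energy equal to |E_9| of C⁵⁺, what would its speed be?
1.458e+06 m/s (or 0.49% of c)

The binding energy at n = 9 for C⁵⁺ is:
E_9 = -13.6057 × 6²/9² = -6.046978 eV
|E_9| = 6.046978 eV

Convert to Joules:
KE = 6.046978 eV × (1.602177 × 10⁻¹⁹ J/eV) = 9.68833e-19 J

Using KE = ½mv²:
v = √(2·KE/m_e)
v = √(2 × 9.68833e-19 J / 9.10938 × 10⁻³¹ kg)
v = 1.458e+06 m/s

This is approximately 0.49% the speed of light.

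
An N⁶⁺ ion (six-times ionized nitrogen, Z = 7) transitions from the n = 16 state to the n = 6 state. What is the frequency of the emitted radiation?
3.848e+15 Hz

First, find the transition energy:
E_16 = -13.6057 × 7² / 16² = -2.6042160 eV
E_6 = -13.6057 × 7² / 6² = -18.5188694 eV
|ΔE| = |E_6 - E_16| = 15.9146534 eV

Convert to Joules: E = 15.9146534 eV × (1.602177 × 10⁻¹⁹ J/eV) = 2.54981e-18 J

Using E = hf:
f = E/h = 2.54981e-18 J / (6.62607 × 10⁻³⁴ J·s)
f = 3.848e+15 Hz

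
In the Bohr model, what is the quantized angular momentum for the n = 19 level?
2.0037e-33 J·s (or 19ℏ)

In the Bohr model, angular momentum is quantized:
L = nℏ

where ℏ = h/(2π) = 1.054572e-34 J·s

For n = 19:
L = 19 × 1.054572e-34 J·s
L = 2.0037e-33 J·s

This can also be written as L = 19ℏ.
The angular momentum is an integer multiple of the reduced Planck constant.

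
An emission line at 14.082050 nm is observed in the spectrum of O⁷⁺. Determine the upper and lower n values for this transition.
n = 10 → n = 3

First, find the photon energy from the wavelength (hc = 1239.84 eV·nm):
E = hc/λ = 1239.84 eV·nm / 14.082050 nm = 88.043999 eV

The energy levels of O⁷⁺ satisfy E_n = -13.6057 × 8² / n² eV, so an emission n_i → n_f releases
ΔE = 13.6057 × 8² × (1/n_f² − 1/n_i²) eV.

Setting ΔE equal to the photon energy:
1/n_f² − 1/n_i² = 88.043999 / (13.6057 × 8²) = 0.10111111

Since 1/n_i² must be positive, we need 1/n_f² > 0.10111111, i.e. n_f ≤ 3. For each allowed n_f, solve n_i = (1/n_f² − 0.10111111)^(−1/2) and check whether it is a whole number:
  n_f = 1: 1/n_i² = 1.00000000 − 0.10111111 = 0.89888889 → n_i = 1.055  (not an integer) ✗
  n_f = 2: 1/n_i² = 0.25000000 − 0.10111111 = 0.14888889 → n_i = 2.592  (not an integer) ✗
  n_f = 3: 1/n_i² = 0.11111111 − 0.10111111 = 0.01000000 → n_i = 10.000  → integer, n_i = 10 ✓

Only n_f = 3 gives an integer upper level, n_i = 10.

The transition is from n = 10 to n = 3 (emission).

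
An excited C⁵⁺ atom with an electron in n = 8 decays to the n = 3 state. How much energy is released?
46.770 eV

The energy levels are E_n = -13.6057 Z² eV / n².

Energy at n = 8: E_8 = -13.6057 × 6² / 8² = -7.653206 eV
Energy at n = 3: E_3 = -13.6057 × 6² / 3² = -54.422800 eV

For emission (electron falling to lower state), the photon energy is:
E_photon = E_8 - E_3 = |-7.653206 - (-54.422800)|
E_photon = 46.770 eV

This energy is carried away by the emitted photon.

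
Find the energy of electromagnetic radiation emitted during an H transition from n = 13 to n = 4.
0.76985 eV

The energy levels are E_n = -13.6057 eV / n².

Energy at n = 13: E_13 = -13.6057 / 13² = -0.08050710 eV
Energy at n = 4: E_4 = -13.6057 / 4² = -0.85035625 eV

For emission (electron falling to lower state), the photon energy is:
E_photon = E_13 - E_4 = |-0.08050710 - (-0.85035625)|
E_photon = 0.76985 eV

This energy is carried away by the emitted photon.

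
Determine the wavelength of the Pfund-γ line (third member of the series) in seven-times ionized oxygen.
58.4144 nm

The lines of a series are numbered from the longest wavelength (smallest ΔE) outward; the third line is the transition from n = n_f + 3 to n_f.
The Pfund series has all transitions ending at n_f = 5.

For O⁷⁺ (Z = 8), the third line (γ-line) is the jump from n = 8 to n = 5:
E_8 = -13.6057 × 8² / 8² = -13.605700 eV
E_5 = -13.6057 × 8² / 5² = -34.830592 eV
ΔE = E_8 - E_5 = 21.224892 eV

λ = hc/E = 1239.84 eV·nm / 21.224892 eV
λ = 58.4144 nm

This is the γ-line of the Pfund series in O⁷⁺.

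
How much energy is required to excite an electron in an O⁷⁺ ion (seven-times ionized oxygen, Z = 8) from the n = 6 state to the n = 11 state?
16.9915 eV

The energy levels of a hydrogen-like atom are E_n = -13.6057 Z² eV / n².

Energy at n = 6: E_6 = -13.6057 × 8² / 6² = -24.1879111 eV
Energy at n = 11: E_11 = -13.6057 × 8² / 11² = -7.1964033 eV

The excitation energy is the difference:
ΔE = E_11 - E_6
ΔE = -7.1964033 - (-24.1879111)
ΔE = 16.9915 eV

Since this is positive, energy must be absorbed (photon absorption).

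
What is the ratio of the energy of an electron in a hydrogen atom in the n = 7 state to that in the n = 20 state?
8.163

Using E_n = -13.6057 Z² / n² eV with Z = 1:

E_7 = -13.6057 / 7² = -13.6057 / 49 = -0.277667347 eV
E_20 = -13.6057 / 20² = -13.6057 / 400 = -0.034014250 eV

The ratio is:
E_7/E_20 = (-0.277667347) / (-0.034014250)
E_7/E_20 = (-13.6057/49) / (-13.6057/400)
E_7/E_20 = 400/49
E_7/E_20 = 8.163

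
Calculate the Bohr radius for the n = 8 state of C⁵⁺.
0.5645 nm (or 5.6446 Å)

The Bohr radius formula is:
r_n = n² a₀ / Z

where a₀ = 0.0529177 nm is the Bohr radius.

For C⁵⁺ (Z = 6) at n = 8:
r_8 = 8² × 0.0529177 nm / 6
r_8 = 64 × 0.0529177 nm / 6
r_8 = 3.38673 nm / 6
r_8 = 0.5645 nm

The electron orbits at approximately 0.5645 nm from the nucleus.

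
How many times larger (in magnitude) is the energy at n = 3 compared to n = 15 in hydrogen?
25.00

Using E_n = -13.6057 Z² / n² eV with Z = 1:

E_3 = -13.6057 / 3² = -13.6057 / 9 = -1.51174444 eV
E_15 = -13.6057 / 15² = -13.6057 / 225 = -0.06046978 eV

The ratio is:
E_3/E_15 = (-1.51174444) / (-0.06046978)
E_3/E_15 = (-13.6057/9) / (-13.6057/225)
E_3/E_15 = 225/9
E_3/E_15 = 25.00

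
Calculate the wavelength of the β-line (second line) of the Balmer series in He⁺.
121.50 nm

The lines of a series are numbered from the longest wavelength (smallest ΔE) outward; the second line is the transition from n = n_f + 2 to n_f.
The Balmer series has all transitions ending at n_f = 2.

For He⁺ (Z = 2), the second line (β-line) is the jump from n = 4 to n = 2:
E_4 = -13.6057 × 2² / 4² = -3.40143 eV
E_2 = -13.6057 × 2² / 2² = -13.60570 eV
ΔE = E_4 - E_2 = 10.20427 eV

λ = hc/E = 1239.84 eV·nm / 10.20427 eV
λ = 121.50 nm

This is the β-line of the Balmer series in He⁺.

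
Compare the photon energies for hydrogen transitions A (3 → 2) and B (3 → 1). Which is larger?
3 → 1

Calculate the energy for each transition:

Transition 3 → 2:
ΔE₁ = |E_2 - E_3| = |-13.6057/2² - (-13.6057/3²)|
ΔE₁ = |-3.401425000 - (-1.511744444)| = 1.889681 eV

Transition 3 → 1:
ΔE₂ = |E_1 - E_3| = |-13.6057/1² - (-13.6057/3²)|
ΔE₂ = |-13.605700000 - (-1.511744444)| = 12.093956 eV

Since 12.093956 eV > 1.889681 eV, the transition 3 → 1 emits the more energetic photon.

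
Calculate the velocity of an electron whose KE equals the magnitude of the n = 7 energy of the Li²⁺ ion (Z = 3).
9.38e+05 m/s (or 0.313% of c)

The binding energy at n = 7 for Li²⁺ is:
E_7 = -13.6057 × 3²/7² = -2.49901 eV
|E_7| = 2.49901 eV

Convert to Joules:
KE = 2.49901 eV × (1.602177 × 10⁻¹⁹ J/eV) = 4.0039e-19 J

Using KE = ½mv²:
v = √(2·KE/m_e)
v = √(2 × 4.0039e-19 J / 9.10938 × 10⁻³¹ kg)
v = 9.38e+05 m/s

This is approximately 0.313% the speed of light.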